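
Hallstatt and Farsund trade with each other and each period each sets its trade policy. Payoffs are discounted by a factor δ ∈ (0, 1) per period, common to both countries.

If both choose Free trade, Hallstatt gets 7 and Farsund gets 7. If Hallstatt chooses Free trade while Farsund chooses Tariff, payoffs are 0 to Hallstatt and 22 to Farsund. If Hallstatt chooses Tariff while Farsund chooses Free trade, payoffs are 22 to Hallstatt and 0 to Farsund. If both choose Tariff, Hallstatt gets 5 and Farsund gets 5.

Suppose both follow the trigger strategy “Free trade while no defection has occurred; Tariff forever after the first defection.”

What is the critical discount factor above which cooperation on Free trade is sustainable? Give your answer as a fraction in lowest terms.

One-period gain from deviating is 22 − 7 = 15. The loss is 7 − 5 = 2 in every subsequent period, with present value 2·δ/(1−δ).
Deviation is unprofitable when 2·δ/(1−δ) ≥ 15, i.e. δ/(1−δ) ≥ 15/2.
Equivalently δ ≥ 15/(15+2) = 15/17.

15/17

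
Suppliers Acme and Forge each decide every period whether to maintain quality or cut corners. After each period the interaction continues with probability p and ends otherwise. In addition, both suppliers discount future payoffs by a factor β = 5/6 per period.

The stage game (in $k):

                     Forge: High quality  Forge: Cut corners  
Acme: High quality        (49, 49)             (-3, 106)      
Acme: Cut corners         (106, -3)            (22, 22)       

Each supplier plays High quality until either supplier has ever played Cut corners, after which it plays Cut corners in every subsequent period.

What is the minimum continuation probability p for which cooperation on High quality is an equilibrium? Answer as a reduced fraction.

57/70

With continuation probability p and discount β, the effective per-period discount factor is βp.
Grim-trigger IC: βp ≥ (106−49)/(106−22) = 19/28.
So p ≥ (19/28)/(5/6) = 57/70.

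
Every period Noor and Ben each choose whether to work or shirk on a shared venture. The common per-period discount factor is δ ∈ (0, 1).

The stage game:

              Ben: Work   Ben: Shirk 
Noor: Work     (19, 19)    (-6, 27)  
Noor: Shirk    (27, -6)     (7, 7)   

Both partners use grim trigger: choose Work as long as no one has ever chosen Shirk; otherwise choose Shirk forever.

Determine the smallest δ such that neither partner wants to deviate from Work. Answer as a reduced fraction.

Cooperation forever yields 19 each period: 19/(1−δ).
Deviating yields 27 once, then 7 forever: 27 + 7δ/(1−δ).
No profitable deviation requires 19/(1−δ) ≥ 27 + 7δ/(1−δ).
Multiplying by (1−δ): 19 ≥ 27(1−δ) + 7δ = 27 − 20δ.
So 20δ ≥ 8, i.e. δ ≥ 8/20 = 2/5.

2/5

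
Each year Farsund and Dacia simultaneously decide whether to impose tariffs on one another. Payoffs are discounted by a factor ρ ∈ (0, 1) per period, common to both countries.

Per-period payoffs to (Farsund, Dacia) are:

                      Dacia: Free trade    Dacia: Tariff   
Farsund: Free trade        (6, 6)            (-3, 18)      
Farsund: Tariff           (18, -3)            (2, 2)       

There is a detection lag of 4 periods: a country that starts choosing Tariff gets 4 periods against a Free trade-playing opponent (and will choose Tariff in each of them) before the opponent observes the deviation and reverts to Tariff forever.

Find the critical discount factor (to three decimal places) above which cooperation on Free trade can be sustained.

Deviating for the 4 undetected periods gains 18−6 = 12 per period over cooperation, then loses 6−2 = 4 per period forever once punishment starts.
Gain: 12(1 + ρ + … + ρ^3); loss: 4·ρ^4/(1−ρ).
No profitable deviation ⇔ 12(1−ρ^4) ≤ 4·ρ^4, i.e. ρ^4 ≥ 12/(12+4) = 3/4.
Hence ρ ≥ (3/4)^(1/4) ≈ 0.931.

0.931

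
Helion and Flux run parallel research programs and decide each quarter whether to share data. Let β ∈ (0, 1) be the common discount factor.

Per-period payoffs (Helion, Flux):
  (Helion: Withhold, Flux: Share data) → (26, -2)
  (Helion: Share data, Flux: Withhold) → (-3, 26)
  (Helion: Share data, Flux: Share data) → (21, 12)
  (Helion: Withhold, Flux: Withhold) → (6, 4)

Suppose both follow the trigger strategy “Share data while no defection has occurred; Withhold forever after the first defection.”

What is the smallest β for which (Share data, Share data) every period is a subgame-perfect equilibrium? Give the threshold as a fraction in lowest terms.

Helion: cooperation gives 21 each period; deviation gives 26 once then 6 forever.
  21/(1−β) ≥ 26 + 6β/(1−β) ⇒ β ≥ 5/20 = 1/4.
Flux: cooperation gives 12 each period; deviation gives 26 once then 4 forever.
  β ≥ 14/22 = 7/11.
Both must hold, so the binding constraint is Flux's: β ≥ 7/11.

7/11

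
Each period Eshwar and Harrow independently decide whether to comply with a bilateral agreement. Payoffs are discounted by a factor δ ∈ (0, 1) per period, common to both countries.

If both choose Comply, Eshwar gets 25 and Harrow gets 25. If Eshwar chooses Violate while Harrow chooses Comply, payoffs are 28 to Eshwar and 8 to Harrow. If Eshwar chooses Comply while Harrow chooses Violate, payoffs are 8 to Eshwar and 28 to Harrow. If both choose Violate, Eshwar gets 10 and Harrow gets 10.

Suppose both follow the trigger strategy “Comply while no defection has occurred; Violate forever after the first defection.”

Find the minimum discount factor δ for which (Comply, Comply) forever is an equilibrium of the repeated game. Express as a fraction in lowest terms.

1/6

Cooperation forever yields 25 each period: 25/(1−δ).
Deviating yields 28 once, then 10 forever: 28 + 10δ/(1−δ).
No profitable deviation requires 25/(1−δ) ≥ 28 + 10δ/(1−δ).
Multiplying by (1−δ): 25 ≥ 28(1−δ) + 10δ = 28 − 18δ.
So 18δ ≥ 3, i.e. δ ≥ 3/18 = 1/6.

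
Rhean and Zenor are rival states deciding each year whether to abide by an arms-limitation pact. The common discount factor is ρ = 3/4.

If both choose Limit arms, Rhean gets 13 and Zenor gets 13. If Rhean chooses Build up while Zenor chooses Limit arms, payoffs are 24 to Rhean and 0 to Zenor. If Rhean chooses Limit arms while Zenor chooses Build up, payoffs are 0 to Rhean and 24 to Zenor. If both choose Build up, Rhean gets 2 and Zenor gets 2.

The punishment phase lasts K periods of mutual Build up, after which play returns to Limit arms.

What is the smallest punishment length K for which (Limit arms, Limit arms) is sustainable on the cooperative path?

2

IC: ρ(1−ρ^K)/(1−ρ) ≥ (24−13)/(13−2) = 1.
With ρ = 3/4: need 1 − ρ^K ≥ 1·(1−3/4)/(3/4), i.e. ρ^K ≤ 0.6667.
Since (3/4)^1 = 0.7500 and (3/4)^2 = 0.5625, the smallest such K is 2.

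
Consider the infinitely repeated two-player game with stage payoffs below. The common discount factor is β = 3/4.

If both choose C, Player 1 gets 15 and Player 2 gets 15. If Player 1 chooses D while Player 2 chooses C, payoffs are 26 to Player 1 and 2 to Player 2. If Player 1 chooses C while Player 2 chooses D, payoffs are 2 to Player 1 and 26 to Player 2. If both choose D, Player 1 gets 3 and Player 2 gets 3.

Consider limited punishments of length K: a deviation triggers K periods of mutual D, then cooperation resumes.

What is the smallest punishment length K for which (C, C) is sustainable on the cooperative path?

Need Σ_{k=1}^{K} β^k ≥ (26−15)/(15−3) = 0.9167 at β = 3/4.
At K = 1 the sum is 0.7500 < 0.9167; at K = 2 it is 1.3125 ≥ 0.9167.
So the minimum punishment length is K = 2.

2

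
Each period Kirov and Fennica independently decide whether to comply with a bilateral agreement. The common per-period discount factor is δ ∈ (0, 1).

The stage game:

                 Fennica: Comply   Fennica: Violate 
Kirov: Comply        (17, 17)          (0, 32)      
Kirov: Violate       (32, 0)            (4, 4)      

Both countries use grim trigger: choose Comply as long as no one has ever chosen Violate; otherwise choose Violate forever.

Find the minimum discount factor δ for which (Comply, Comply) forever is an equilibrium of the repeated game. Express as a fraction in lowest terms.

15/28

Under grim trigger the critical discount factor is (T−C)/(T−P) with T = 32, C = 17, P = 4.
δ* = (32−17)/(32−4) = 15/28.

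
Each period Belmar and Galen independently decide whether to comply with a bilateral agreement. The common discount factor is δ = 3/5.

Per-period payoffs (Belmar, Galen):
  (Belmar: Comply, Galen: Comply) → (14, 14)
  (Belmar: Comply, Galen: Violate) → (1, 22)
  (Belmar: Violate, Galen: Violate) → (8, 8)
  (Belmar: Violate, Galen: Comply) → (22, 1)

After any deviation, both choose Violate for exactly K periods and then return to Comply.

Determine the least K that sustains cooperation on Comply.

5

Need Σ_{k=1}^{K} δ^k ≥ (22−14)/(14−8) = 1.3333 at δ = 3/5.
At K = 4 the sum is 1.3056 < 1.3333; at K = 5 it is 1.3834 ≥ 1.3333.
So the minimum punishment length is K = 5.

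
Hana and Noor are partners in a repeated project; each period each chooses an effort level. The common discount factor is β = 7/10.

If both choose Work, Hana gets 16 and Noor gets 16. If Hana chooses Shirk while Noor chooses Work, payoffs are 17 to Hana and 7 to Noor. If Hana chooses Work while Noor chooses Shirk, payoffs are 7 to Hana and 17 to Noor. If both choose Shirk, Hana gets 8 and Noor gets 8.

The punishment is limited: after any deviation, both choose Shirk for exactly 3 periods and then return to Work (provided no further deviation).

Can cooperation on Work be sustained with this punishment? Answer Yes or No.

A one-shot deviation gives 17 now, then 8 for 3 periods, then back to 16.
Gain from deviating: (17−16) today; loss: (16−8) in each of the next 3 periods.
No-deviation condition: (16−8)(β+…+β^3) ≥ 17−16, i.e. β+…+β^3 ≥ 1/8.
At β = 7/10: β+…+β^3 = 1.5330 ≥ 0.1250.
So cooperation is sustainable.

Yes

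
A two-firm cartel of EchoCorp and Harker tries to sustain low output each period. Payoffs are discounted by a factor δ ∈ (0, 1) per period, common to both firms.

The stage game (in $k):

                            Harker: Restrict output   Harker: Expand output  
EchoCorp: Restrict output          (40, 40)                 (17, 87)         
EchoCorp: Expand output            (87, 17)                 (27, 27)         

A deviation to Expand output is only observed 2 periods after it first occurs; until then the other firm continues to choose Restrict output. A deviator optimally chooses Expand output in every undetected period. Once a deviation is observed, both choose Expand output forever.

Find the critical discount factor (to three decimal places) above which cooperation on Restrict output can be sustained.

Deviating for the 2 undetected periods gains 87−40 = 47 per period over cooperation, then loses 40−27 = 13 per period forever once punishment starts.
Gain: 47(1 + δ + … + δ^1); loss: 13·δ^2/(1−δ).
No profitable deviation ⇔ 47(1−δ^2) ≤ 13·δ^2, i.e. δ^2 ≥ 47/(47+13) = 47/60.
Hence δ ≥ (47/60)^(1/2) ≈ 0.885.

0.885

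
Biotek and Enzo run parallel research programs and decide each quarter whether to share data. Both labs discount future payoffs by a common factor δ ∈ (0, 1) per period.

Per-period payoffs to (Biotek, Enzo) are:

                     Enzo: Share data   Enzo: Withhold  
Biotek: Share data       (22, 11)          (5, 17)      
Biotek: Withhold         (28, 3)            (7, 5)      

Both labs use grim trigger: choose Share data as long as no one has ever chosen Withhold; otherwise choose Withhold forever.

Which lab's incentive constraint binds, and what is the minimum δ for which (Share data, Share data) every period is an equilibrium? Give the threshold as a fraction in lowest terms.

Biotek's threshold: (28−22)/(28−7) = 2/7.
Enzo's threshold: (17−11)/(17−5) = 1/2.
2/7 < 1/2, so Enzo binds and δ* = 1/2.

Enzo; δ ≥ 1/2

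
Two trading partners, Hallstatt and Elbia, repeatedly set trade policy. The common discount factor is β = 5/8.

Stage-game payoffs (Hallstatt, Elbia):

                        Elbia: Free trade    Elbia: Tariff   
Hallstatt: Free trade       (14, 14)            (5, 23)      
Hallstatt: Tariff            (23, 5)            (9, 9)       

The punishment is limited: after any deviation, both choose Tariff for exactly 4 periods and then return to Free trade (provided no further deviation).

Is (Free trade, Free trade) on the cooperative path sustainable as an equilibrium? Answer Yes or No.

No

Comparing payoff streams over the 5 periods until play realigns: cooperate → 14(1+β+…+β^4); deviate → 23 + 9(β+…+β^4).
Cooperation is sustained iff (14−9)(β+…+β^4) ≥ 23−14.
β+…+β^4 = 5/8·(1−(5/8)^4)/(1−5/8) = 1.4124, and (23−14)/(14−9) = 1.8000.
1.4124 < 1.8000, so cooperation is not sustainable.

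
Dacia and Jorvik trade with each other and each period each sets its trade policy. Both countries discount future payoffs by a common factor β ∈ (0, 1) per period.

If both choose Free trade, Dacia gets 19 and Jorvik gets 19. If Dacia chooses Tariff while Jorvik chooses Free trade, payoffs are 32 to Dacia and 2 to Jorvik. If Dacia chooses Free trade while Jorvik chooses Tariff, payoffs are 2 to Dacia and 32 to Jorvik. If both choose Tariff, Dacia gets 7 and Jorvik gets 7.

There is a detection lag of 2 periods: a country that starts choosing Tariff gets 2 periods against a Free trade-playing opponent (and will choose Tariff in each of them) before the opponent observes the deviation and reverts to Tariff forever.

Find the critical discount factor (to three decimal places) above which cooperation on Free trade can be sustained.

Deviating for the 2 undetected periods gains 32−19 = 13 per period over cooperation, then loses 19−7 = 12 per period forever once punishment starts.
Gain: 13(1 + β + … + β^1); loss: 12·β^2/(1−β).
No profitable deviation ⇔ 13(1−β^2) ≤ 12·β^2, i.e. β^2 ≥ 13/(13+12) = 13/25.
Hence β ≥ (13/25)^(1/2) ≈ 0.721.

0.721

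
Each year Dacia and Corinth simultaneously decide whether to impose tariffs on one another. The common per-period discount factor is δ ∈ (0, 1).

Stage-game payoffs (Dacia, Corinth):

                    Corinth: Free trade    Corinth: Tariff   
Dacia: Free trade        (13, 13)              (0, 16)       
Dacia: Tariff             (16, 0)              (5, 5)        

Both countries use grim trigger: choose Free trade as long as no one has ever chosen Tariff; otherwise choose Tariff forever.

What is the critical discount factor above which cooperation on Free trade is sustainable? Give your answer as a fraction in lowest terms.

3/11

One-period gain from deviating is 16 − 13 = 3. The loss is 13 − 5 = 8 in every subsequent period, with present value 8·δ/(1−δ).
Deviation is unprofitable when 8·δ/(1−δ) ≥ 3, i.e. δ/(1−δ) ≥ 3/8.
Equivalently δ ≥ 3/(3+8) = 3/11.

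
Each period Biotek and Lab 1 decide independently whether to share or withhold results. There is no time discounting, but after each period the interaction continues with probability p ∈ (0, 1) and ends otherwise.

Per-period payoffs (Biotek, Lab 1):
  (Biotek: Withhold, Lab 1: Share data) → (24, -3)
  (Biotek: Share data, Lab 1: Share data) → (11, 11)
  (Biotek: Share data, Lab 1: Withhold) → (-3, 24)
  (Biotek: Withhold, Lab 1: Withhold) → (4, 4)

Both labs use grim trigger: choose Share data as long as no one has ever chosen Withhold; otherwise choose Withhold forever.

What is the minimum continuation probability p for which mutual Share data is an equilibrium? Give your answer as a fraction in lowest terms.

13/20

Expected cooperation value is 11 + p·11 + p²·11 + … = 11/(1−p); deviation gives 24 + p·4/(1−p).
11 ≥ 24(1−p) + 4p ⇒ 20p ≥ 13 ⇒ p ≥ 13/20.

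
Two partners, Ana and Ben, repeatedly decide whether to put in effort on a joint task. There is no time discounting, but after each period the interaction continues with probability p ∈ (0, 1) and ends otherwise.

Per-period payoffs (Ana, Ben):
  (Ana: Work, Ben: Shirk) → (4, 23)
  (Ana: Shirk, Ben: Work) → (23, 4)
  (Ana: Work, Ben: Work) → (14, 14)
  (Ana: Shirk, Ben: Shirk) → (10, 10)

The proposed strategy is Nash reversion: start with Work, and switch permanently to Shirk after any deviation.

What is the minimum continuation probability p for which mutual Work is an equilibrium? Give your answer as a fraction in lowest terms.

9/13

Expected cooperation value is 14 + p·14 + p²·14 + … = 14/(1−p); deviation gives 23 + p·10/(1−p).
14 ≥ 23(1−p) + 10p ⇒ 13p ≥ 9 ⇒ p ≥ 9/13.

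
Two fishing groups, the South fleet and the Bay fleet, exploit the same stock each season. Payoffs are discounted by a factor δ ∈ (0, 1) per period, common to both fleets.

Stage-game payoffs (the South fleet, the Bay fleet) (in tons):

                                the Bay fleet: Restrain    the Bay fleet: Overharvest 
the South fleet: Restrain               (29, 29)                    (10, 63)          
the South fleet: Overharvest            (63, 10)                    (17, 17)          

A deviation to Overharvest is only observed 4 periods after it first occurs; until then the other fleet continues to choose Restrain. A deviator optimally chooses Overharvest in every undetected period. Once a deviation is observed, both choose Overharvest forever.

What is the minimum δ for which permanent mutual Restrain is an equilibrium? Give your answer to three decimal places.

Deviating for the 4 undetected periods gains 63−29 = 34 per period over cooperation, then loses 29−17 = 12 per period forever once punishment starts.
Gain: 34(1 + δ + … + δ^3); loss: 12·δ^4/(1−δ).
No profitable deviation ⇔ 34(1−δ^4) ≤ 12·δ^4, i.e. δ^4 ≥ 34/(34+12) = 17/23.
Hence δ ≥ (17/23)^(1/4) ≈ 0.927.

0.927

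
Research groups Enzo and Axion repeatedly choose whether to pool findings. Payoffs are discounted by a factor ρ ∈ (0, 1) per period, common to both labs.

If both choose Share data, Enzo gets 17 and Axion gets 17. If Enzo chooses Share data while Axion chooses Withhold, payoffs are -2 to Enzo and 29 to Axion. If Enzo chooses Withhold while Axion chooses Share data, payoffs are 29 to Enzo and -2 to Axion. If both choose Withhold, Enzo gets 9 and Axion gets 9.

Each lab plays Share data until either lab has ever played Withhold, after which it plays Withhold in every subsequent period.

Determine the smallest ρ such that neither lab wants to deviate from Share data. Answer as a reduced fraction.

Cooperation forever yields 17 each period: 17/(1−ρ).
Deviating yields 29 once, then 9 forever: 29 + 9ρ/(1−ρ).
No profitable deviation requires 17/(1−ρ) ≥ 29 + 9ρ/(1−ρ).
Multiplying by (1−ρ): 17 ≥ 29(1−ρ) + 9ρ = 29 − 20ρ.
So 20ρ ≥ 12, i.e. ρ ≥ 12/20 = 3/5.

3/5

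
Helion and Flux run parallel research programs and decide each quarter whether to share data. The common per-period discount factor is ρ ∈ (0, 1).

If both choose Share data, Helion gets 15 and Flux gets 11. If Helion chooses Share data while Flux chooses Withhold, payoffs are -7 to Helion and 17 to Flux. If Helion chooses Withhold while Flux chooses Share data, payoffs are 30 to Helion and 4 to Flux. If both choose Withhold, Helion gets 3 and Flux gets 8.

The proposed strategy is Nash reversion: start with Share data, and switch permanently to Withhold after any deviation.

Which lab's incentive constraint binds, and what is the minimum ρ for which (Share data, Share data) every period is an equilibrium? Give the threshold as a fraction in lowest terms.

Flux; ρ ≥ 2/3

For Helion: deviation gain 30−15 = 15, per-period punishment loss 15−3 = 12. IC gives ρ ≥ 15/27 = 5/9.
For Flux: gain 6, loss 3 per period, so ρ ≥ 6/9 = 2/3.
The tighter constraint is Flux's, so cooperation needs ρ ≥ 2/3.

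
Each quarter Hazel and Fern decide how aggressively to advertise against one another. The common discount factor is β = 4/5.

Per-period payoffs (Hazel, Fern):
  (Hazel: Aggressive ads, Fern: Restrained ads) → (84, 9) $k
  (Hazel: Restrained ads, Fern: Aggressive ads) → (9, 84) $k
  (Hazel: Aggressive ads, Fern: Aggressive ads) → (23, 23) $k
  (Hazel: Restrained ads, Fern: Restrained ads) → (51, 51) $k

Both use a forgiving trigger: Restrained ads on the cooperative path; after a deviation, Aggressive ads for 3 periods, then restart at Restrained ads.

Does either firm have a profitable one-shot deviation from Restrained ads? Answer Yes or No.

A one-shot deviation gives 84 now, then 23 for 3 periods, then back to 51.
Gain from deviating: (84−51) today; loss: (51−23) in each of the next 3 periods.
No-deviation condition: (51−23)(β+…+β^3) ≥ 84−51, i.e. β+…+β^3 ≥ 33/28.
At β = 4/5: β+…+β^3 = 1.9520 ≥ 1.1786.
So cooperation is sustainable.

No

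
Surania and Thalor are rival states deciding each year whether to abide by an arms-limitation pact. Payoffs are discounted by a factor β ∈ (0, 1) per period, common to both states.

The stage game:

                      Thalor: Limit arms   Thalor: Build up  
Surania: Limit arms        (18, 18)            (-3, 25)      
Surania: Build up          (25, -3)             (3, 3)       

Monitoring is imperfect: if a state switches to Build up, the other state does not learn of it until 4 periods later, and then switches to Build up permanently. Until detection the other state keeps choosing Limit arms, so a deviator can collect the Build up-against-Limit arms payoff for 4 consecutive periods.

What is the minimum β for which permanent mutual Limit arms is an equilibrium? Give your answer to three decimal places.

Deviating for the 4 undetected periods gains 25−18 = 7 per period over cooperation, then loses 18−3 = 15 per period forever once punishment starts.
Gain: 7(1 + β + … + β^3); loss: 15·β^4/(1−β).
No profitable deviation ⇔ 7(1−β^4) ≤ 15·β^4, i.e. β^4 ≥ 7/(7+15) = 7/22.
Hence β ≥ (7/22)^(1/4) ≈ 0.751.

0.751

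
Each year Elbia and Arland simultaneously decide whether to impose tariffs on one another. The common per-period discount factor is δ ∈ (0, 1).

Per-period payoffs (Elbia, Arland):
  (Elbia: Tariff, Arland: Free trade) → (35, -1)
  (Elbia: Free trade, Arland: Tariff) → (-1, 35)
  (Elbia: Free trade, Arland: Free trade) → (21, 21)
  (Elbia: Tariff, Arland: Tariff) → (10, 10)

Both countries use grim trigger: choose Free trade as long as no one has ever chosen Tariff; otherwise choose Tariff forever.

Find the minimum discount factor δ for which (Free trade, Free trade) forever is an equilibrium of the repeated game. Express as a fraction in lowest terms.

14/25

21/(1−δ) ≥ 35 + 10δ/(1−δ)
21 ≥ 35 − 25δ
δ ≥ 14/25.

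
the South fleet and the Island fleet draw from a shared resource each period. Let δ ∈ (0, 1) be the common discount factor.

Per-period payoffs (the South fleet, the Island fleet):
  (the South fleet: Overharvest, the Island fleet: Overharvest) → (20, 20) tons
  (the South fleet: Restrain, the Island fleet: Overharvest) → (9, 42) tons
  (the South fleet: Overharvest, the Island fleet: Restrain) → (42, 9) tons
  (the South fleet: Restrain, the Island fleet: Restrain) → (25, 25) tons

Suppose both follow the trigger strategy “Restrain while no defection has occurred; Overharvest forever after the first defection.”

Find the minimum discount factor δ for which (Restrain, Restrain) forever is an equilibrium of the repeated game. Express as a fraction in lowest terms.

25/(1−δ) ≥ 42 + 20δ/(1−δ)
25 ≥ 42 − 22δ
δ ≥ 17/22.

17/22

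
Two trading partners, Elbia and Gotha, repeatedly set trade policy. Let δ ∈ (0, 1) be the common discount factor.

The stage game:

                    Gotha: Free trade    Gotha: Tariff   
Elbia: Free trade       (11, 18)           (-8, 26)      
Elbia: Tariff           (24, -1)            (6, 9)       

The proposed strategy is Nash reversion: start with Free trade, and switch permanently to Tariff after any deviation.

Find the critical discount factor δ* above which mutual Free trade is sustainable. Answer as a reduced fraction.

13/18

Elbia's threshold: (24−11)/(24−6) = 13/18.
Gotha's threshold: (26−18)/(26−9) = 8/17.
13/18 > 8/17, so Elbia binds and δ* = 13/18.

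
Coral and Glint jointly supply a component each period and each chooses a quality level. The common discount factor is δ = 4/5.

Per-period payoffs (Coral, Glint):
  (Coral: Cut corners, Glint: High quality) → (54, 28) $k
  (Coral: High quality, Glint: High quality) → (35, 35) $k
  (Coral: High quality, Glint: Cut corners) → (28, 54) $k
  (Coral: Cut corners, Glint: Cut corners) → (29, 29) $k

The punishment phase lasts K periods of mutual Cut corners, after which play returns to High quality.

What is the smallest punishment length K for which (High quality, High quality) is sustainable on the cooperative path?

IC: δ(1−δ^K)/(1−δ) ≥ (54−35)/(35−29) = 19/6.
With δ = 4/5: need 1 − δ^K ≥ 19/6·(1−4/5)/(4/5), i.e. δ^K ≤ 0.2083.
Since (4/5)^7 = 0.2097 and (4/5)^8 = 0.1678, the smallest such K is 8.

8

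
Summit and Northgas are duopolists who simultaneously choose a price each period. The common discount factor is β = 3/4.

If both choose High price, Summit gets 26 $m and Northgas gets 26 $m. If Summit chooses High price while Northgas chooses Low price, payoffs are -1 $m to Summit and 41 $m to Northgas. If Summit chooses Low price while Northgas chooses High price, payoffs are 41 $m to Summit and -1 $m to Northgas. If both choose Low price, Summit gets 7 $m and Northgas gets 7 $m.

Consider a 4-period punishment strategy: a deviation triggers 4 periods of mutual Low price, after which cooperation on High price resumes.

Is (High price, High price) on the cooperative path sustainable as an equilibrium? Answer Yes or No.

Yes

A one-shot deviation gives 41 now, then 7 for 4 periods, then back to 26.
Gain from deviating: (41−26) today; loss: (26−7) in each of the next 4 periods.
No-deviation condition: (26−7)(β+…+β^4) ≥ 41−26, i.e. β+…+β^4 ≥ 15/19.
At β = 3/4: β+…+β^4 = 2.0508 ≥ 0.7895.
So cooperation is sustainable.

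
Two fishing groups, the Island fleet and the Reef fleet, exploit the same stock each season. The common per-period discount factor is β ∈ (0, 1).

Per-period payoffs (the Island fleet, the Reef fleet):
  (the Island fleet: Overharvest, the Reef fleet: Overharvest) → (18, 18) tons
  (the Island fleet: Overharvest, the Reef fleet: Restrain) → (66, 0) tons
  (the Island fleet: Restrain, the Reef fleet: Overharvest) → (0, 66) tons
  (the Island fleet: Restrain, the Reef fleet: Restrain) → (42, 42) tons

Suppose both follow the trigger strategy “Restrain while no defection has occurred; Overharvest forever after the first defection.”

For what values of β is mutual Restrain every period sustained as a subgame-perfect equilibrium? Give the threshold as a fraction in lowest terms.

Cooperation forever yields 42 each period: 42/(1−β).
Deviating yields 66 once, then 18 forever: 66 + 18β/(1−β).
No profitable deviation requires 42/(1−β) ≥ 66 + 18β/(1−β).
Multiplying by (1−β): 42 ≥ 66(1−β) + 18β = 66 − 48β.
So 48β ≥ 24, i.e. β ≥ 24/48 = 1/2.

1/2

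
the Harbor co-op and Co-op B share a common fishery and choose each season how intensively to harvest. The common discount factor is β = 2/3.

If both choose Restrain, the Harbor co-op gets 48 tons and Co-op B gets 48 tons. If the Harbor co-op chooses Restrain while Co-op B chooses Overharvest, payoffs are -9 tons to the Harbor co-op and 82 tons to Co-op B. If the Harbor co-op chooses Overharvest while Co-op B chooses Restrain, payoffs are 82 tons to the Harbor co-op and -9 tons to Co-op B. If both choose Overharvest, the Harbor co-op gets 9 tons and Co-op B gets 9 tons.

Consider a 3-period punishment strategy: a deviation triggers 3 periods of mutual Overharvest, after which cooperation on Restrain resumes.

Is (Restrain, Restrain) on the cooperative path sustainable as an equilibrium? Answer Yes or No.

Yes

Comparing payoff streams over the 4 periods until play realigns: cooperate → 48(1+β+…+β^3); deviate → 82 + 9(β+…+β^3).
Cooperation is sustained iff (48−9)(β+…+β^3) ≥ 82−48.
β+…+β^3 = 2/3·(1−(2/3)^3)/(1−2/3) = 1.4074, and (82−48)/(48−9) = 0.8718.
1.4074 ≥ 0.8718, so cooperation is sustainable.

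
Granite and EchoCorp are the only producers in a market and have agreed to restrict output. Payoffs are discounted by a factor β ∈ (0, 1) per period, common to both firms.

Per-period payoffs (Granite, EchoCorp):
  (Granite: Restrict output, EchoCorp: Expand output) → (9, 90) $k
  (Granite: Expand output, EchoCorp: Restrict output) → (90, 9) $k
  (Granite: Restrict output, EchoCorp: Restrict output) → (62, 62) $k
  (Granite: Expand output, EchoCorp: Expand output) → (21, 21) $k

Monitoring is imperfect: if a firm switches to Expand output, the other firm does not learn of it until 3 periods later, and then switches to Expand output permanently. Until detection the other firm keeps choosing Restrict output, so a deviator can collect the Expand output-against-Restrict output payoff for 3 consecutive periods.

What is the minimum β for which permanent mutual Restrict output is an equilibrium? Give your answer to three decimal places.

0.740

Deviating for the 3 undetected periods gains 90−62 = 28 per period over cooperation, then loses 62−21 = 41 per period forever once punishment starts.
Gain: 28(1 + β + … + β^2); loss: 41·β^3/(1−β).
No profitable deviation ⇔ 28(1−β^3) ≤ 41·β^3, i.e. β^3 ≥ 28/(28+41) = 28/69.
Hence β ≥ (28/69)^(1/3) ≈ 0.740.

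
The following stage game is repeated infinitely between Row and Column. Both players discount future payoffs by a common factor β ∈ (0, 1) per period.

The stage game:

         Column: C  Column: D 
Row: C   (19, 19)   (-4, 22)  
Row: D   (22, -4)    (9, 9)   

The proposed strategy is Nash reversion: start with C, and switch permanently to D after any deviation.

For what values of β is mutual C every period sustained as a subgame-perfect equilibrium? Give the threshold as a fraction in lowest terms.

19/(1−β) ≥ 22 + 9β/(1−β)
19 ≥ 22 − 13β
β ≥ 3/13.

3/13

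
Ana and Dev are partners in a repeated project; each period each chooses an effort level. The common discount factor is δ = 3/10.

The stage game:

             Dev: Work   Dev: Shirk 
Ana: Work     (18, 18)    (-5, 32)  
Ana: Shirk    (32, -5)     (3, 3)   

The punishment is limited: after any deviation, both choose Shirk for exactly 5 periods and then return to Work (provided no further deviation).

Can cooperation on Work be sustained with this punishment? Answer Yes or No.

A one-shot deviation gives 32 now, then 3 for 5 periods, then back to 18.
Gain from deviating: (32−18) today; loss: (18−3) in each of the next 5 periods.
No-deviation condition: (18−3)(δ+…+δ^5) ≥ 32−18, i.e. δ+…+δ^5 ≥ 14/15.
At δ = 3/10: δ+…+δ^5 = 0.4275 < 0.9333.
So cooperation is not sustainable.

No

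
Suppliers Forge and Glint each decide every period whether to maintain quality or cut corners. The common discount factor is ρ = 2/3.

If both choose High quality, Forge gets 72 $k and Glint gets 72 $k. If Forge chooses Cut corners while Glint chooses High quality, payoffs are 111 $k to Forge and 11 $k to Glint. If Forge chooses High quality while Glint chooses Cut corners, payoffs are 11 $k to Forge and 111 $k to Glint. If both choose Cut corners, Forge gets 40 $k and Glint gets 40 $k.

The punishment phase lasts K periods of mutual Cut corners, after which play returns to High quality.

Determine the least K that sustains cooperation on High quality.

3

IC: ρ(1−ρ^K)/(1−ρ) ≥ (111−72)/(72−40) = 39/32.
With ρ = 2/3: need 1 − ρ^K ≥ 39/32·(1−2/3)/(2/3), i.e. ρ^K ≤ 0.3906.
Since (2/3)^2 = 0.4444 and (2/3)^3 = 0.2963, the smallest such K is 3.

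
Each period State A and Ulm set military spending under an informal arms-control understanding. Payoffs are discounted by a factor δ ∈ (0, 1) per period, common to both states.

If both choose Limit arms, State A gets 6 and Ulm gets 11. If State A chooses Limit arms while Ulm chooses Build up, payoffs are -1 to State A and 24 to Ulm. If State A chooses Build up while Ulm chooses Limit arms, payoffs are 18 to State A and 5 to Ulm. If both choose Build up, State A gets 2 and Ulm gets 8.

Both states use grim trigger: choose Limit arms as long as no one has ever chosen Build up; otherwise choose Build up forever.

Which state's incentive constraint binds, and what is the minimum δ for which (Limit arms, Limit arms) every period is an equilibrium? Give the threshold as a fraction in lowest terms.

State A: cooperation gives 6 each period; deviation gives 18 once then 2 forever.
  6/(1−δ) ≥ 18 + 2δ/(1−δ) ⇒ δ ≥ 12/16 = 3/4.
Ulm: cooperation gives 11 each period; deviation gives 24 once then 8 forever.
  δ ≥ 13/16.
Both must hold, so the binding constraint is Ulm's: δ ≥ 13/16.

Ulm; δ ≥ 13/16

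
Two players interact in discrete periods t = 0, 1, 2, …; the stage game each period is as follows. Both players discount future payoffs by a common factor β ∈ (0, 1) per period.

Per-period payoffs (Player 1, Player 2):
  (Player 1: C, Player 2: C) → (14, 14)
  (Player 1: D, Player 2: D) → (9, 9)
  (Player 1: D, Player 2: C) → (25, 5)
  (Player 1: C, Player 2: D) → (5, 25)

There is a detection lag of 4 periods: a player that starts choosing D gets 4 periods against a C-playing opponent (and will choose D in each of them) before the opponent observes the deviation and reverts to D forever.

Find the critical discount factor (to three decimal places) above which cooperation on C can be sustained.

A deviator earns 25 for 4 periods, then 9 forever; cooperating earns 14 forever. Multiplying the IC by (1−β):
14 ≥ 25(1−β^4) + 9β^4, so 16·β^4 ≥ 11 and β^4 ≥ 11/16.
β ≥ (11/16)^(1/4) ≈ 0.911.

0.911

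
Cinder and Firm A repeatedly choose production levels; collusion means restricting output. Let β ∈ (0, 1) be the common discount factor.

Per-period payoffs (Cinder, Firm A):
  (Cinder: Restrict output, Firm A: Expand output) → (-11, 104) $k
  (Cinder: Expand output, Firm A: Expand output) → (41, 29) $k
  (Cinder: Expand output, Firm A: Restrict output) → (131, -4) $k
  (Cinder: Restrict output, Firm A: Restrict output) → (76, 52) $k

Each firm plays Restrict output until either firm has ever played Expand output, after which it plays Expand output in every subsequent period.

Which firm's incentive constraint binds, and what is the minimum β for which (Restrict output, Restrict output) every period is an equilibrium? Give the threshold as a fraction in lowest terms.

Cinder: cooperation gives 76 each period; deviation gives 131 once then 41 forever.
  76/(1−β) ≥ 131 + 41β/(1−β) ⇒ β ≥ 55/90 = 11/18.
Firm A: cooperation gives 52 each period; deviation gives 104 once then 29 forever.
  β ≥ 52/75.
Both must hold, so the binding constraint is Firm A's: β ≥ 52/75.

Firm A; β ≥ 52/75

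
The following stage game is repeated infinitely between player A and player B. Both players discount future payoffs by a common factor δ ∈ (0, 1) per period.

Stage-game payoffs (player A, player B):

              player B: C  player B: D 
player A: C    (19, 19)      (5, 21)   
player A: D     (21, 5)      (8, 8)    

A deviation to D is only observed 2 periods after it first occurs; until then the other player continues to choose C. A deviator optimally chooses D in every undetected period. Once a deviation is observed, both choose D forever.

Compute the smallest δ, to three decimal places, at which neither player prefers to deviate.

A deviator earns 21 for 2 periods, then 8 forever; cooperating earns 19 forever. Multiplying the IC by (1−δ):
19 ≥ 21(1−δ^2) + 8δ^2, so 13·δ^2 ≥ 2 and δ^2 ≥ 2/13.
δ ≥ (2/13)^(1/2) ≈ 0.392.

0.392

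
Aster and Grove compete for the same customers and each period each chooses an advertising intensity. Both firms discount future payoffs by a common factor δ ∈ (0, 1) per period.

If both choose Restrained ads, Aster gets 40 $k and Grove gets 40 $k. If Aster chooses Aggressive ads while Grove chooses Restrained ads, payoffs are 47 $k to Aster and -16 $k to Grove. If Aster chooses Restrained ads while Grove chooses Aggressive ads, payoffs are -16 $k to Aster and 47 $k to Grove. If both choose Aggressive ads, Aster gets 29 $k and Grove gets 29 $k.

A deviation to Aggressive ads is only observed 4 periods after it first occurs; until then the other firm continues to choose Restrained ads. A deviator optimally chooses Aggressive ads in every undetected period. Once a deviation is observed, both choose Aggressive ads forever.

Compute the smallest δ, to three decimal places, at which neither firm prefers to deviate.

A deviator earns 47 for 4 periods, then 29 forever; cooperating earns 40 forever. Multiplying the IC by (1−δ):
40 ≥ 47(1−δ^4) + 29δ^4, so 18·δ^4 ≥ 7 and δ^4 ≥ 7/18.
δ ≥ (7/18)^(1/4) ≈ 0.790.

0.790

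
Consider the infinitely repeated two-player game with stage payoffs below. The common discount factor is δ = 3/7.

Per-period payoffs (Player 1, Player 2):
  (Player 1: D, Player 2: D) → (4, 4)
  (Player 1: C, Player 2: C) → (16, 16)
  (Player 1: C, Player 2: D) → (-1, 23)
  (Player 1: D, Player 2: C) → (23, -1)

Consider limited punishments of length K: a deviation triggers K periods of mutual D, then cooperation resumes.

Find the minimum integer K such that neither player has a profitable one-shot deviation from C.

2

Need Σ_{k=1}^{K} δ^k ≥ (23−16)/(16−4) = 0.5833 at δ = 3/7.
At K = 1 the sum is 0.4286 < 0.5833; at K = 2 it is 0.6122 ≥ 0.5833.
So the minimum punishment length is K = 2.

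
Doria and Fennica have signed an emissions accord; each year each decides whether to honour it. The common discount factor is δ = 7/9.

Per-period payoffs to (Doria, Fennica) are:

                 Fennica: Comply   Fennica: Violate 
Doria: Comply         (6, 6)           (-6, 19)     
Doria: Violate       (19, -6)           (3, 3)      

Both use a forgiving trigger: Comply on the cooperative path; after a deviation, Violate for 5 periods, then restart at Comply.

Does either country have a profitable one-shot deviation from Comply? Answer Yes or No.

A one-shot deviation gives 19 now, then 3 for 5 periods, then back to 6.
Gain from deviating: (19−6) today; loss: (6−3) in each of the next 5 periods.
No-deviation condition: (6−3)(δ+…+δ^5) ≥ 19−6, i.e. δ+…+δ^5 ≥ 13/3.
At δ = 7/9: δ+…+δ^5 = 2.5038 < 4.3333.
So cooperation is not sustainable.

Yes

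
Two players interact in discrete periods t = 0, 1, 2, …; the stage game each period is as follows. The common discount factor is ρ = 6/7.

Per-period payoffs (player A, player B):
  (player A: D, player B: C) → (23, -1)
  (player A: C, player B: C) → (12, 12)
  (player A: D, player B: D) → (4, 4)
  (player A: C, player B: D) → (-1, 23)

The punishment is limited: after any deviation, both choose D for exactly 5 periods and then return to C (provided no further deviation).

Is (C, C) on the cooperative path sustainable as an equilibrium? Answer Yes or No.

Yes

Comparing payoff streams over the 6 periods until play realigns: cooperate → 12(1+ρ+…+ρ^5); deviate → 23 + 4(ρ+…+ρ^5).
Cooperation is sustained iff (12−4)(ρ+…+ρ^5) ≥ 23−12.
ρ+…+ρ^5 = 6/7·(1−(6/7)^5)/(1−6/7) = 3.2240, and (23−12)/(12−4) = 1.3750.
3.2240 ≥ 1.3750, so cooperation is sustainable.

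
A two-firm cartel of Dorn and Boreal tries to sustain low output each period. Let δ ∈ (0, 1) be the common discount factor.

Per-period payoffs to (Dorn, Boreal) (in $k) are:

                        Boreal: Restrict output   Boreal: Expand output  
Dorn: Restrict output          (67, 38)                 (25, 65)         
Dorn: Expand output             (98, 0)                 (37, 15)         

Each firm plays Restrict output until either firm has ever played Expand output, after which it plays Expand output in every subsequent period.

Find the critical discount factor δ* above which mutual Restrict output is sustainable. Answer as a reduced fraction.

Dorn: cooperation gives 67 each period; deviation gives 98 once then 37 forever.
  67/(1−δ) ≥ 98 + 37δ/(1−δ) ⇒ δ ≥ 31/61.
Boreal: cooperation gives 38 each period; deviation gives 65 once then 15 forever.
  δ ≥ 27/50.
Both must hold, so the binding constraint is Boreal's: δ ≥ 27/50.

27/50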